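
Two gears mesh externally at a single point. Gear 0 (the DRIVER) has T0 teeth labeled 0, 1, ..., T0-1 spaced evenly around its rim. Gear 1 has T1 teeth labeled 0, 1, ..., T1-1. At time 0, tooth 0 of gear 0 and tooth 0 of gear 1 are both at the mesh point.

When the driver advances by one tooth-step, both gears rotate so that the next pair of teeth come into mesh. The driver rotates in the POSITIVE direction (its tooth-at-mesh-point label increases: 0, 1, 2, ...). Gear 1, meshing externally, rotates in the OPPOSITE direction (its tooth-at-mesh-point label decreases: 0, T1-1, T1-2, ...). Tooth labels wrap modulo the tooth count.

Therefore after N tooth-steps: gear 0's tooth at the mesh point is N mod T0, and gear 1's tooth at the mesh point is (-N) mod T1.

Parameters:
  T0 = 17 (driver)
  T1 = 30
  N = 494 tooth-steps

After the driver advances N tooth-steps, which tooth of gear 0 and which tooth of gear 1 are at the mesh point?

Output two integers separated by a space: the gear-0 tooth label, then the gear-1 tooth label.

Gear 0 (driver, T0=17): tooth at mesh = N mod T0
  494 = 29 * 17 + 1, so 494 mod 17 = 1
  gear 0 tooth = 1
Gear 1 (driven, T1=30): tooth at mesh = (-N) mod T1
  494 = 16 * 30 + 14, so 494 mod 30 = 14
  (-494) mod 30 = (-14) mod 30 = 30 - 14 = 16
Mesh after 494 steps: gear-0 tooth 1 meets gear-1 tooth 16

Answer: 1 16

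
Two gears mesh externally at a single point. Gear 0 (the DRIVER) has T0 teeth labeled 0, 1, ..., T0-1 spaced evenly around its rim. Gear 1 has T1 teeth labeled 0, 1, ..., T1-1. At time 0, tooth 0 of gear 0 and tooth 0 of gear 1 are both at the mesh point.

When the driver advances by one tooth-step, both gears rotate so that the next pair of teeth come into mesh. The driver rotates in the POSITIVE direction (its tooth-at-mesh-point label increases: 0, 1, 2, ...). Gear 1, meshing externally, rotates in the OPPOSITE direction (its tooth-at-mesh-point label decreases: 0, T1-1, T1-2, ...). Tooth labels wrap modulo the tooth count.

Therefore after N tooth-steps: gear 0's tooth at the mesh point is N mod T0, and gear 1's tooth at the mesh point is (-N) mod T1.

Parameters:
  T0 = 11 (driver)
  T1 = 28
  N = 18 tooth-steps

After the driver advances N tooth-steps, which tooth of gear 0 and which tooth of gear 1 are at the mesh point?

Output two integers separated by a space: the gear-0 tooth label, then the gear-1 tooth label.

Answer: 7 10

Derivation:
Gear 0 (driver, T0=11): tooth at mesh = N mod T0
  18 = 1 * 11 + 7, so 18 mod 11 = 7
  gear 0 tooth = 7
Gear 1 (driven, T1=28): tooth at mesh = (-N) mod T1
  18 = 0 * 28 + 18, so 18 mod 28 = 18
  (-18) mod 28 = (-18) mod 28 = 28 - 18 = 10
Mesh after 18 steps: gear-0 tooth 7 meets gear-1 tooth 10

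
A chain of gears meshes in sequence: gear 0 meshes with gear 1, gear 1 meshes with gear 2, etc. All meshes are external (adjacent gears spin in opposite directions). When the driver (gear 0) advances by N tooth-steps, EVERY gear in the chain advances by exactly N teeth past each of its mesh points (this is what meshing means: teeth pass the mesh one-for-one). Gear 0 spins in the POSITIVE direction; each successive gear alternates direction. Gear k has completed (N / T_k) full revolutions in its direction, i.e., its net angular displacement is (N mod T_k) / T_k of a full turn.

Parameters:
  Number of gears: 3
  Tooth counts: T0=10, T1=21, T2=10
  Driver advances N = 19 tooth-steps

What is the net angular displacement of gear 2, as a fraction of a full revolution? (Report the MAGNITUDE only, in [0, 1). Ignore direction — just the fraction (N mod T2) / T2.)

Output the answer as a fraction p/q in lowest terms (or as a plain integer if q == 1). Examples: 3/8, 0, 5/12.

Answer: 9/10

Derivation:
Chain of 3 gears, tooth counts: [10, 21, 10]
  gear 0: T0=10, direction=positive, advance = 19 mod 10 = 9 teeth = 9/10 turn
  gear 1: T1=21, direction=negative, advance = 19 mod 21 = 19 teeth = 19/21 turn
  gear 2: T2=10, direction=positive, advance = 19 mod 10 = 9 teeth = 9/10 turn
Gear 2: 19 mod 10 = 9
Fraction = 9 / 10 = 9/10 (gcd(9,10)=1) = 9/10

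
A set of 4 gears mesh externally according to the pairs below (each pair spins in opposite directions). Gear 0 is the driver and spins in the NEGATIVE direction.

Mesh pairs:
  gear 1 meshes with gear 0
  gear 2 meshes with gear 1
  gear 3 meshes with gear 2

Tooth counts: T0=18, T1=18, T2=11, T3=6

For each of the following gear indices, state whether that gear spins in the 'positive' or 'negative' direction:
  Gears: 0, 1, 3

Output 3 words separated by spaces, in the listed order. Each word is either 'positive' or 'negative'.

Gear 0 (driver): negative (depth 0)
  gear 1: meshes with gear 0 -> depth 1 -> positive (opposite of gear 0)
  gear 2: meshes with gear 1 -> depth 2 -> negative (opposite of gear 1)
  gear 3: meshes with gear 2 -> depth 3 -> positive (opposite of gear 2)
Queried indices 0, 1, 3 -> negative, positive, positive

Answer: negative positive positive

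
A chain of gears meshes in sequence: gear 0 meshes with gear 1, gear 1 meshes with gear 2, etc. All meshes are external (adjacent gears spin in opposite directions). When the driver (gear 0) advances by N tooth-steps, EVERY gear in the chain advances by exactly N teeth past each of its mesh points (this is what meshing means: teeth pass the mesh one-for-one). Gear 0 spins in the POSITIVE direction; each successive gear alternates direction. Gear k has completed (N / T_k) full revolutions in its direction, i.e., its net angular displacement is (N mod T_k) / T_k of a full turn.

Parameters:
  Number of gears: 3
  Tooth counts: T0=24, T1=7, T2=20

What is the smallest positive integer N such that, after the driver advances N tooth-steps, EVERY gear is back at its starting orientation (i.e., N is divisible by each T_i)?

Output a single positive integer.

Answer: 840

Derivation:
Gear k returns to start when N is a multiple of T_k.
All gears at start simultaneously when N is a common multiple of [24, 7, 20]; the smallest such N is lcm(24, 7, 20).
Start: lcm = T0 = 24
Fold in T1=7: gcd(24, 7) = 1; lcm(24, 7) = 24 * 7 / 1 = 168 / 1 = 168
Fold in T2=20: gcd(168, 20) = 4; lcm(168, 20) = 168 * 20 / 4 = 3360 / 4 = 840
Full cycle length = 840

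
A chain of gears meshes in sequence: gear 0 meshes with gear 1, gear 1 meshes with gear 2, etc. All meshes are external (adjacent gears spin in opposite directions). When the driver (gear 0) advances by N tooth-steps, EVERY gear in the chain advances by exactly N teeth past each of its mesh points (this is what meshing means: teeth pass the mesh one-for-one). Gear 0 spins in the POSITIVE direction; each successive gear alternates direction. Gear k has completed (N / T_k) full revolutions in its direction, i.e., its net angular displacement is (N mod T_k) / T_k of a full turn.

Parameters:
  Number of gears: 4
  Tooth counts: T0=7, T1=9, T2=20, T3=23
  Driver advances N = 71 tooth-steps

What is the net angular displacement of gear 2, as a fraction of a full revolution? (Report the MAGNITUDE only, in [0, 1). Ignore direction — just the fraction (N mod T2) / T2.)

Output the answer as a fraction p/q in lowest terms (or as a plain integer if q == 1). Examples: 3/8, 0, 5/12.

Chain of 4 gears, tooth counts: [7, 9, 20, 23]
  gear 0: T0=7, direction=positive, advance = 71 mod 7 = 1 teeth = 1/7 turn
  gear 1: T1=9, direction=negative, advance = 71 mod 9 = 8 teeth = 8/9 turn
  gear 2: T2=20, direction=positive, advance = 71 mod 20 = 11 teeth = 11/20 turn
  gear 3: T3=23, direction=negative, advance = 71 mod 23 = 2 teeth = 2/23 turn
Gear 2: 71 mod 20 = 11
Fraction = 11 / 20 = 11/20 (gcd(11,20)=1) = 11/20

Answer: 11/20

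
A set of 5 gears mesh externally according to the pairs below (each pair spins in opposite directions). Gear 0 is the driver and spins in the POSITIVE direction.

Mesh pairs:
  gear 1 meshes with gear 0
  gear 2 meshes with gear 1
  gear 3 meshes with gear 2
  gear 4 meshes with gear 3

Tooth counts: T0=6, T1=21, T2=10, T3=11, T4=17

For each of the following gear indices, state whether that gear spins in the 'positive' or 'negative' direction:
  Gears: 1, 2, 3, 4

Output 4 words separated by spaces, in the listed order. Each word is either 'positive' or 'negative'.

Answer: negative positive negative positive

Derivation:
Gear 0 (driver): positive (depth 0)
  gear 1: meshes with gear 0 -> depth 1 -> negative (opposite of gear 0)
  gear 2: meshes with gear 1 -> depth 2 -> positive (opposite of gear 1)
  gear 3: meshes with gear 2 -> depth 3 -> negative (opposite of gear 2)
  gear 4: meshes with gear 3 -> depth 4 -> positive (opposite of gear 3)
Queried indices 1, 2, 3, 4 -> negative, positive, negative, positive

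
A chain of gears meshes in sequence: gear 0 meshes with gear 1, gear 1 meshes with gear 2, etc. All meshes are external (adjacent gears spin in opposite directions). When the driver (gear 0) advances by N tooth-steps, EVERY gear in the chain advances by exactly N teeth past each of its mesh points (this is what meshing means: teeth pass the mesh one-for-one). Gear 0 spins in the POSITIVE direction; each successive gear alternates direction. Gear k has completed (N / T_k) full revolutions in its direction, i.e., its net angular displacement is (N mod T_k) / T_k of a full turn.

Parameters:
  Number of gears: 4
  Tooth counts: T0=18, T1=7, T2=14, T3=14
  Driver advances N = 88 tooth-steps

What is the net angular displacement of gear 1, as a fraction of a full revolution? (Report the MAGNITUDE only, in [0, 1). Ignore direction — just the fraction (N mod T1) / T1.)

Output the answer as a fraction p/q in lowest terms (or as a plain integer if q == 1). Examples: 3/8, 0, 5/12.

Chain of 4 gears, tooth counts: [18, 7, 14, 14]
  gear 0: T0=18, direction=positive, advance = 88 mod 18 = 16 teeth = 16/18 turn
  gear 1: T1=7, direction=negative, advance = 88 mod 7 = 4 teeth = 4/7 turn
  gear 2: T2=14, direction=positive, advance = 88 mod 14 = 4 teeth = 4/14 turn
  gear 3: T3=14, direction=negative, advance = 88 mod 14 = 4 teeth = 4/14 turn
Gear 1: 88 mod 7 = 4
Fraction = 4 / 7 = 4/7 (gcd(4,7)=1) = 4/7

Answer: 4/7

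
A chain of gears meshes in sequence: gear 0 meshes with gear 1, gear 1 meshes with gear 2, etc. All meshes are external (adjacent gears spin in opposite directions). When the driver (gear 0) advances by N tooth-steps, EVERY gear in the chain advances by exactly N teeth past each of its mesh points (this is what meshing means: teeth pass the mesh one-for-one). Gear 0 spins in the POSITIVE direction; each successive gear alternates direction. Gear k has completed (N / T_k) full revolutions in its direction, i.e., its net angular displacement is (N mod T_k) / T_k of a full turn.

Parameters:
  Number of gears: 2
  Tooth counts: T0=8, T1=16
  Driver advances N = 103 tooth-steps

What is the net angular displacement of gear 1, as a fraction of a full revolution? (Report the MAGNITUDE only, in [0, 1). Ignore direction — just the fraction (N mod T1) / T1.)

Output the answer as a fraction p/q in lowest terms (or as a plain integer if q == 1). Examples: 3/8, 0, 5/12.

Answer: 7/16

Derivation:
Chain of 2 gears, tooth counts: [8, 16]
  gear 0: T0=8, direction=positive, advance = 103 mod 8 = 7 teeth = 7/8 turn
  gear 1: T1=16, direction=negative, advance = 103 mod 16 = 7 teeth = 7/16 turn
Gear 1: 103 mod 16 = 7
Fraction = 7 / 16 = 7/16 (gcd(7,16)=1) = 7/16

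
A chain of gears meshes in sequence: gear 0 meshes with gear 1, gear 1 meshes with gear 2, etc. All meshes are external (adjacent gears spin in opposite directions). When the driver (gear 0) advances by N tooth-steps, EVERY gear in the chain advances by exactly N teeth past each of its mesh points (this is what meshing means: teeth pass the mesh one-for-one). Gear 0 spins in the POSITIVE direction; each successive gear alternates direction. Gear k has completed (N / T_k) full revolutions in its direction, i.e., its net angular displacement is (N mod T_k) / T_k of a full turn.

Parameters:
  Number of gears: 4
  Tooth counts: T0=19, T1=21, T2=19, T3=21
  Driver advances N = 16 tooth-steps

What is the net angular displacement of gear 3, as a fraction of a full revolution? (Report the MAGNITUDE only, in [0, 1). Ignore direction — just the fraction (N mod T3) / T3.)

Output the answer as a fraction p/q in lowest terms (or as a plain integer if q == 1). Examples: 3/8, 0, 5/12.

Chain of 4 gears, tooth counts: [19, 21, 19, 21]
  gear 0: T0=19, direction=positive, advance = 16 mod 19 = 16 teeth = 16/19 turn
  gear 1: T1=21, direction=negative, advance = 16 mod 21 = 16 teeth = 16/21 turn
  gear 2: T2=19, direction=positive, advance = 16 mod 19 = 16 teeth = 16/19 turn
  gear 3: T3=21, direction=negative, advance = 16 mod 21 = 16 teeth = 16/21 turn
Gear 3: 16 mod 21 = 16
Fraction = 16 / 21 = 16/21 (gcd(16,21)=1) = 16/21

Answer: 16/21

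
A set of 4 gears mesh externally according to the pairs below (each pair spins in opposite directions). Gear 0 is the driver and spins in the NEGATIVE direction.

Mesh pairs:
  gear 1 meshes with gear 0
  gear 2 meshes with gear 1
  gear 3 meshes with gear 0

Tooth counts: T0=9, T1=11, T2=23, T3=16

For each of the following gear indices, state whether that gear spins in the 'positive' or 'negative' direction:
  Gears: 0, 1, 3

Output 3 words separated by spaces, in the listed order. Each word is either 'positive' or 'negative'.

Answer: negative positive positive

Derivation:
Gear 0 (driver): negative (depth 0)
  gear 1: meshes with gear 0 -> depth 1 -> positive (opposite of gear 0)
  gear 2: meshes with gear 1 -> depth 2 -> negative (opposite of gear 1)
  gear 3: meshes with gear 0 -> depth 1 -> positive (opposite of gear 0)
Queried indices 0, 1, 3 -> negative, positive, positive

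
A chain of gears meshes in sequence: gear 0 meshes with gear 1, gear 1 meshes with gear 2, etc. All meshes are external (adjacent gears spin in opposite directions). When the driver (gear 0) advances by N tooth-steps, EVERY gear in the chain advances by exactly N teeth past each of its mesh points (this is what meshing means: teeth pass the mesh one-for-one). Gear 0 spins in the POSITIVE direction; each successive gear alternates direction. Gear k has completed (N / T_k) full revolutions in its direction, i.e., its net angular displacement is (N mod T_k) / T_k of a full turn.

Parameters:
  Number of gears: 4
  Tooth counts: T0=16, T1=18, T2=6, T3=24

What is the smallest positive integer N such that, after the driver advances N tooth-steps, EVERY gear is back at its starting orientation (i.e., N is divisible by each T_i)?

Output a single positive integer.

Gear k returns to start when N is a multiple of T_k.
All gears at start simultaneously when N is a common multiple of [16, 18, 6, 24]; the smallest such N is lcm(16, 18, 6, 24).
Start: lcm = T0 = 16
Fold in T1=18: gcd(16, 18) = 2; lcm(16, 18) = 16 * 18 / 2 = 288 / 2 = 144
Fold in T2=6: gcd(144, 6) = 6; lcm(144, 6) = 144 * 6 / 6 = 864 / 6 = 144
Fold in T3=24: gcd(144, 24) = 24; lcm(144, 24) = 144 * 24 / 24 = 3456 / 24 = 144
Full cycle length = 144

Answer: 144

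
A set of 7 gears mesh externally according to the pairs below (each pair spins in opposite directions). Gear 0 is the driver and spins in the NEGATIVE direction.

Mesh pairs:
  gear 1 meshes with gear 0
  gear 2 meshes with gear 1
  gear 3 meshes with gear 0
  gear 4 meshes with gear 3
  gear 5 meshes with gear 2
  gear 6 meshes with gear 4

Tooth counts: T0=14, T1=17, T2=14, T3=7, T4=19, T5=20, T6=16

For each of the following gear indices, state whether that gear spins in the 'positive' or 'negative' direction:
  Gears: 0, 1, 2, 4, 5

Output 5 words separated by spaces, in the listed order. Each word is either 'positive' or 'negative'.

Answer: negative positive negative negative positive

Derivation:
Gear 0 (driver): negative (depth 0)
  gear 1: meshes with gear 0 -> depth 1 -> positive (opposite of gear 0)
  gear 2: meshes with gear 1 -> depth 2 -> negative (opposite of gear 1)
  gear 3: meshes with gear 0 -> depth 1 -> positive (opposite of gear 0)
  gear 4: meshes with gear 3 -> depth 2 -> negative (opposite of gear 3)
  gear 5: meshes with gear 2 -> depth 3 -> positive (opposite of gear 2)
  gear 6: meshes with gear 4 -> depth 3 -> positive (opposite of gear 4)
Queried indices 0, 1, 2, 4, 5 -> negative, positive, negative, negative, positive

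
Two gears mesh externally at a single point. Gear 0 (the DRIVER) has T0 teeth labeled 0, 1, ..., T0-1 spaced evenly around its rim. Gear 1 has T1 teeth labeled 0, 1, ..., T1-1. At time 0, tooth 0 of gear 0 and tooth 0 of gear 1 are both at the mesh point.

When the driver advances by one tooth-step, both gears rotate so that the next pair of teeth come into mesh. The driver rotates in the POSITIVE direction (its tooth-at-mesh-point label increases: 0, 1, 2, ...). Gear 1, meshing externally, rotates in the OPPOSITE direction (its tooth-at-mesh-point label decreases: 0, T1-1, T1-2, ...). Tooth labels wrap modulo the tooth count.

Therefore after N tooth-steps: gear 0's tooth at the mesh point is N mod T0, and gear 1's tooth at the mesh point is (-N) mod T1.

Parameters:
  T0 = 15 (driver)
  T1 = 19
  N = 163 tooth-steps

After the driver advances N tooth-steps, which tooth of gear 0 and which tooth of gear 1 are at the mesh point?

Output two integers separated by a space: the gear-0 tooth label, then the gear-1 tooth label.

Gear 0 (driver, T0=15): tooth at mesh = N mod T0
  163 = 10 * 15 + 13, so 163 mod 15 = 13
  gear 0 tooth = 13
Gear 1 (driven, T1=19): tooth at mesh = (-N) mod T1
  163 = 8 * 19 + 11, so 163 mod 19 = 11
  (-163) mod 19 = (-11) mod 19 = 19 - 11 = 8
Mesh after 163 steps: gear-0 tooth 13 meets gear-1 tooth 8

Answer: 13 8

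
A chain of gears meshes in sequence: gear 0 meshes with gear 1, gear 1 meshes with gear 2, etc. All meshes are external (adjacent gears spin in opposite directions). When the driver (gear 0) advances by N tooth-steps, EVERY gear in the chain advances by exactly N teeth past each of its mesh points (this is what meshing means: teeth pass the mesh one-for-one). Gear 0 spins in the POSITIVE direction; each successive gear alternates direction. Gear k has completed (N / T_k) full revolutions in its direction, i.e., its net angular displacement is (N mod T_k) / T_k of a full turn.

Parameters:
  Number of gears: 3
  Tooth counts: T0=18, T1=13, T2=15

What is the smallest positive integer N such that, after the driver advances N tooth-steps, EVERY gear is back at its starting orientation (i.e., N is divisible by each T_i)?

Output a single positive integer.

Gear k returns to start when N is a multiple of T_k.
All gears at start simultaneously when N is a common multiple of [18, 13, 15]; the smallest such N is lcm(18, 13, 15).
Start: lcm = T0 = 18
Fold in T1=13: gcd(18, 13) = 1; lcm(18, 13) = 18 * 13 / 1 = 234 / 1 = 234
Fold in T2=15: gcd(234, 15) = 3; lcm(234, 15) = 234 * 15 / 3 = 3510 / 3 = 1170
Full cycle length = 1170

Answer: 1170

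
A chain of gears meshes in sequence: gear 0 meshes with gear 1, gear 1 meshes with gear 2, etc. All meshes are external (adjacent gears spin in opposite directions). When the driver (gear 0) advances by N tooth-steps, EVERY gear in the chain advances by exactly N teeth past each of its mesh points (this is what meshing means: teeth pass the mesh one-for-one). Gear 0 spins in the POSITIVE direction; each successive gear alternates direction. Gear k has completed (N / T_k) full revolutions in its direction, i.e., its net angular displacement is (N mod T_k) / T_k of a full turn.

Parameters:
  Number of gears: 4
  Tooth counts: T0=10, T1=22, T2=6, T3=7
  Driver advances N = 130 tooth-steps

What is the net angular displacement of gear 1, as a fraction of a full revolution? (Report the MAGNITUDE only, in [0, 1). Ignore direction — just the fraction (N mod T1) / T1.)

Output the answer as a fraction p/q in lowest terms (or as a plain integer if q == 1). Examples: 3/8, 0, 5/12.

Chain of 4 gears, tooth counts: [10, 22, 6, 7]
  gear 0: T0=10, direction=positive, advance = 130 mod 10 = 0 teeth = 0/10 turn
  gear 1: T1=22, direction=negative, advance = 130 mod 22 = 20 teeth = 20/22 turn
  gear 2: T2=6, direction=positive, advance = 130 mod 6 = 4 teeth = 4/6 turn
  gear 3: T3=7, direction=negative, advance = 130 mod 7 = 4 teeth = 4/7 turn
Gear 1: 130 mod 22 = 20
Fraction = 20 / 22 = 10/11 (gcd(20,22)=2) = 10/11

Answer: 10/11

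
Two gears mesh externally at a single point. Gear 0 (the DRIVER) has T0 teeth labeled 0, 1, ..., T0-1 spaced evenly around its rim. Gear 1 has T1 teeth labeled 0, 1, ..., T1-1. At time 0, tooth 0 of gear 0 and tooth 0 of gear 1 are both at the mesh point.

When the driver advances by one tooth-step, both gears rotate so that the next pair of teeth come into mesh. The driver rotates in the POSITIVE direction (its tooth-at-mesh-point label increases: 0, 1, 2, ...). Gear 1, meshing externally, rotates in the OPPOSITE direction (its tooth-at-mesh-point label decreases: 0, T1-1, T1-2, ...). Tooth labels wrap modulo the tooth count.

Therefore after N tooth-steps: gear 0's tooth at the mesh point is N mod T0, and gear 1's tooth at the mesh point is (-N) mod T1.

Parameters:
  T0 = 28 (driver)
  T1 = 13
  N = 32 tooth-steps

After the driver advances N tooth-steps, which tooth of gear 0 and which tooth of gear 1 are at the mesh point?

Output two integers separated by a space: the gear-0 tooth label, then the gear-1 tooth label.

Gear 0 (driver, T0=28): tooth at mesh = N mod T0
  32 = 1 * 28 + 4, so 32 mod 28 = 4
  gear 0 tooth = 4
Gear 1 (driven, T1=13): tooth at mesh = (-N) mod T1
  32 = 2 * 13 + 6, so 32 mod 13 = 6
  (-32) mod 13 = (-6) mod 13 = 13 - 6 = 7
Mesh after 32 steps: gear-0 tooth 4 meets gear-1 tooth 7

Answer: 4 7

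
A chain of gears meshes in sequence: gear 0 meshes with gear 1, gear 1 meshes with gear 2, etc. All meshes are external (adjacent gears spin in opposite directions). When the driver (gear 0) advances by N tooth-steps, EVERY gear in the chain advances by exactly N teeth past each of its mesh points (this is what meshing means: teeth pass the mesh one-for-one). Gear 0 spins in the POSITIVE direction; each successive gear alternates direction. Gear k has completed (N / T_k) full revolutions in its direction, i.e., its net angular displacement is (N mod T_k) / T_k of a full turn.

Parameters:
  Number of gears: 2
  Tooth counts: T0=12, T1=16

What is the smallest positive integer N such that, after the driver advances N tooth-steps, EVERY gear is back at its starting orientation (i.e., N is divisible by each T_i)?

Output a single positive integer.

Gear k returns to start when N is a multiple of T_k.
All gears at start simultaneously when N is a common multiple of [12, 16]; the smallest such N is lcm(12, 16).
Start: lcm = T0 = 12
Fold in T1=16: gcd(12, 16) = 4; lcm(12, 16) = 12 * 16 / 4 = 192 / 4 = 48
Full cycle length = 48

Answer: 48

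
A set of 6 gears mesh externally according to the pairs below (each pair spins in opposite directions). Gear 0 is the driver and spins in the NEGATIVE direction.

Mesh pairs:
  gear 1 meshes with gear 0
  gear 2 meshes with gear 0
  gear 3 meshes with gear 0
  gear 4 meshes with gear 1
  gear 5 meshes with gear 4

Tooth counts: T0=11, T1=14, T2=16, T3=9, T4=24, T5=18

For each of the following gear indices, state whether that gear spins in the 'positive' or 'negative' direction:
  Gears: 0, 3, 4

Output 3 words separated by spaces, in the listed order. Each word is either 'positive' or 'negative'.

Answer: negative positive negative

Derivation:
Gear 0 (driver): negative (depth 0)
  gear 1: meshes with gear 0 -> depth 1 -> positive (opposite of gear 0)
  gear 2: meshes with gear 0 -> depth 1 -> positive (opposite of gear 0)
  gear 3: meshes with gear 0 -> depth 1 -> positive (opposite of gear 0)
  gear 4: meshes with gear 1 -> depth 2 -> negative (opposite of gear 1)
  gear 5: meshes with gear 4 -> depth 3 -> positive (opposite of gear 4)
Queried indices 0, 3, 4 -> negative, positive, negative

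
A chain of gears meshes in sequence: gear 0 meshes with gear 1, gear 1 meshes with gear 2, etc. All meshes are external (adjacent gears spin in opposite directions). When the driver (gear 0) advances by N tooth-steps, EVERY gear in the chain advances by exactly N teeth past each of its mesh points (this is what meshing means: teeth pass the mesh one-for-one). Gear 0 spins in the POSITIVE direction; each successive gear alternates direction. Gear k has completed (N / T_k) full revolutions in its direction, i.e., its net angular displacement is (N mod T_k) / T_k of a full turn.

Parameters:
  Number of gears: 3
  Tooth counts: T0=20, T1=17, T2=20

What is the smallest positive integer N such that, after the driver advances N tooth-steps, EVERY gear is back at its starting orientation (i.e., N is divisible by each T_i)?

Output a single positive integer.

Gear k returns to start when N is a multiple of T_k.
All gears at start simultaneously when N is a common multiple of [20, 17, 20]; the smallest such N is lcm(20, 17, 20).
Start: lcm = T0 = 20
Fold in T1=17: gcd(20, 17) = 1; lcm(20, 17) = 20 * 17 / 1 = 340 / 1 = 340
Fold in T2=20: gcd(340, 20) = 20; lcm(340, 20) = 340 * 20 / 20 = 6800 / 20 = 340
Full cycle length = 340

Answer: 340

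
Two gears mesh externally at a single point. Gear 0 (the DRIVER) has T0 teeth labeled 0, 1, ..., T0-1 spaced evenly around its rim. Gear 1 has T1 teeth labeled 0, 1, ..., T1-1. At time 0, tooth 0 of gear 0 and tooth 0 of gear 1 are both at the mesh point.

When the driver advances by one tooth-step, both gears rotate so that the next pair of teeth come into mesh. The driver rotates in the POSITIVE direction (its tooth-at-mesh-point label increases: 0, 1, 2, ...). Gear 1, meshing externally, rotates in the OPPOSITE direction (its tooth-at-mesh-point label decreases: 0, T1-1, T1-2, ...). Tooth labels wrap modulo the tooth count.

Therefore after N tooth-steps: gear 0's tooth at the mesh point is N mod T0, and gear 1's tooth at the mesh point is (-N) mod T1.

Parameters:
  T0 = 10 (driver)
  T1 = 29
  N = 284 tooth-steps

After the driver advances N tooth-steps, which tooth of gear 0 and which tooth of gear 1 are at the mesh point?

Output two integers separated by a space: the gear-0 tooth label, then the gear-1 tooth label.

Answer: 4 6

Derivation:
Gear 0 (driver, T0=10): tooth at mesh = N mod T0
  284 = 28 * 10 + 4, so 284 mod 10 = 4
  gear 0 tooth = 4
Gear 1 (driven, T1=29): tooth at mesh = (-N) mod T1
  284 = 9 * 29 + 23, so 284 mod 29 = 23
  (-284) mod 29 = (-23) mod 29 = 29 - 23 = 6
Mesh after 284 steps: gear-0 tooth 4 meets gear-1 tooth 6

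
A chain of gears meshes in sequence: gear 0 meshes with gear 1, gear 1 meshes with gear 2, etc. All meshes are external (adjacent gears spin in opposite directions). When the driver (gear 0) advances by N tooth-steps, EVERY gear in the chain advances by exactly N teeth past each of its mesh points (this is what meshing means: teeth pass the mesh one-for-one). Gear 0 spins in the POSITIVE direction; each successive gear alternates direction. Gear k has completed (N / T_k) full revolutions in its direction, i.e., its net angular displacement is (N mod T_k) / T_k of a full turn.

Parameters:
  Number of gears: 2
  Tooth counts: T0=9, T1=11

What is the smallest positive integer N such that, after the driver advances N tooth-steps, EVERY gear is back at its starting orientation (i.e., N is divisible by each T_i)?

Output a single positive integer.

Answer: 99

Derivation:
Gear k returns to start when N is a multiple of T_k.
All gears at start simultaneously when N is a common multiple of [9, 11]; the smallest such N is lcm(9, 11).
Start: lcm = T0 = 9
Fold in T1=11: gcd(9, 11) = 1; lcm(9, 11) = 9 * 11 / 1 = 99 / 1 = 99
Full cycle length = 99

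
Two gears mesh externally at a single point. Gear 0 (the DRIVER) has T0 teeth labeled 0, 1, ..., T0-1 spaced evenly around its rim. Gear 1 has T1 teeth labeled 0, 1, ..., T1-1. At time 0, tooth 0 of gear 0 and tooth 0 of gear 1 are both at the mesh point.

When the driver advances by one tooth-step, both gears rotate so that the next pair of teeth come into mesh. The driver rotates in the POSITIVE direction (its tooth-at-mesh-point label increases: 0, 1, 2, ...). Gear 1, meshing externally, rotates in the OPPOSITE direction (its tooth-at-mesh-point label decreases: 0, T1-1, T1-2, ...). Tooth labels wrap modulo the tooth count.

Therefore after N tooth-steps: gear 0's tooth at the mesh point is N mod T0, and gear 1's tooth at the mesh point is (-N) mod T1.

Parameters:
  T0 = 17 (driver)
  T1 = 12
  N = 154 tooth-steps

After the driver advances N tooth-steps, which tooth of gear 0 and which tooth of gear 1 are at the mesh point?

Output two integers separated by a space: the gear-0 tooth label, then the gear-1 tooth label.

Answer: 1 2

Derivation:
Gear 0 (driver, T0=17): tooth at mesh = N mod T0
  154 = 9 * 17 + 1, so 154 mod 17 = 1
  gear 0 tooth = 1
Gear 1 (driven, T1=12): tooth at mesh = (-N) mod T1
  154 = 12 * 12 + 10, so 154 mod 12 = 10
  (-154) mod 12 = (-10) mod 12 = 12 - 10 = 2
Mesh after 154 steps: gear-0 tooth 1 meets gear-1 tooth 2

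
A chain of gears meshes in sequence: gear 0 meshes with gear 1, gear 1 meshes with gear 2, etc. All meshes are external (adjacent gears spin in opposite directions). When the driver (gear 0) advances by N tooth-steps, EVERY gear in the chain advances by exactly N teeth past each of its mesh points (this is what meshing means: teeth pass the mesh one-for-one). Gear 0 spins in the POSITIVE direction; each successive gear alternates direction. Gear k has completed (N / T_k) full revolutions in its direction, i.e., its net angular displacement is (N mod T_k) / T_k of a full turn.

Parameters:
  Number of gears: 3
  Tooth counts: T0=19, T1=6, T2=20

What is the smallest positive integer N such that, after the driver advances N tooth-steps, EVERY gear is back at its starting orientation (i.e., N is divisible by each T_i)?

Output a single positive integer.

Gear k returns to start when N is a multiple of T_k.
All gears at start simultaneously when N is a common multiple of [19, 6, 20]; the smallest such N is lcm(19, 6, 20).
Start: lcm = T0 = 19
Fold in T1=6: gcd(19, 6) = 1; lcm(19, 6) = 19 * 6 / 1 = 114 / 1 = 114
Fold in T2=20: gcd(114, 20) = 2; lcm(114, 20) = 114 * 20 / 2 = 2280 / 2 = 1140
Full cycle length = 1140

Answer: 1140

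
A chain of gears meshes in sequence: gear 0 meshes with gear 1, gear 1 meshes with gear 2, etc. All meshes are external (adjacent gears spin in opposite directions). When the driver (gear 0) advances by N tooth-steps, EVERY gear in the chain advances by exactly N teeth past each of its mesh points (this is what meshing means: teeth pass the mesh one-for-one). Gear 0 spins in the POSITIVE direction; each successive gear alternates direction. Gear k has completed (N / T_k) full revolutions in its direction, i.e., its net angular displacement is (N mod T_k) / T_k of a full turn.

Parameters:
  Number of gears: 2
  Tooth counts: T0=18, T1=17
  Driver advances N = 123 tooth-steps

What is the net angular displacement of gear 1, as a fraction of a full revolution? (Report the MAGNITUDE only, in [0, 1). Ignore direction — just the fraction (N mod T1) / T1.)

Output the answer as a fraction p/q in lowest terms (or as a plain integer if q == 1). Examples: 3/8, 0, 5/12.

Answer: 4/17

Derivation:
Chain of 2 gears, tooth counts: [18, 17]
  gear 0: T0=18, direction=positive, advance = 123 mod 18 = 15 teeth = 15/18 turn
  gear 1: T1=17, direction=negative, advance = 123 mod 17 = 4 teeth = 4/17 turn
Gear 1: 123 mod 17 = 4
Fraction = 4 / 17 = 4/17 (gcd(4,17)=1) = 4/17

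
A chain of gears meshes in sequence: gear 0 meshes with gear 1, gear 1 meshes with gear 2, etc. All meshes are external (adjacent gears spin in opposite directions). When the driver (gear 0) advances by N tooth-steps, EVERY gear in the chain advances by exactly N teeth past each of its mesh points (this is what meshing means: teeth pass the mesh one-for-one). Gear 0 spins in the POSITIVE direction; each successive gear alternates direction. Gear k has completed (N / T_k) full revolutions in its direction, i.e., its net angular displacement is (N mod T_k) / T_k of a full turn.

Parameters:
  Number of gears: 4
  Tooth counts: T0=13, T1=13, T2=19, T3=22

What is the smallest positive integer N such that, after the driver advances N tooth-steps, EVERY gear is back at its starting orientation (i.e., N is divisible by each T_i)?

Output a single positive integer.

Gear k returns to start when N is a multiple of T_k.
All gears at start simultaneously when N is a common multiple of [13, 13, 19, 22]; the smallest such N is lcm(13, 13, 19, 22).
Start: lcm = T0 = 13
Fold in T1=13: gcd(13, 13) = 13; lcm(13, 13) = 13 * 13 / 13 = 169 / 13 = 13
Fold in T2=19: gcd(13, 19) = 1; lcm(13, 19) = 13 * 19 / 1 = 247 / 1 = 247
Fold in T3=22: gcd(247, 22) = 1; lcm(247, 22) = 247 * 22 / 1 = 5434 / 1 = 5434
Full cycle length = 5434

Answer: 5434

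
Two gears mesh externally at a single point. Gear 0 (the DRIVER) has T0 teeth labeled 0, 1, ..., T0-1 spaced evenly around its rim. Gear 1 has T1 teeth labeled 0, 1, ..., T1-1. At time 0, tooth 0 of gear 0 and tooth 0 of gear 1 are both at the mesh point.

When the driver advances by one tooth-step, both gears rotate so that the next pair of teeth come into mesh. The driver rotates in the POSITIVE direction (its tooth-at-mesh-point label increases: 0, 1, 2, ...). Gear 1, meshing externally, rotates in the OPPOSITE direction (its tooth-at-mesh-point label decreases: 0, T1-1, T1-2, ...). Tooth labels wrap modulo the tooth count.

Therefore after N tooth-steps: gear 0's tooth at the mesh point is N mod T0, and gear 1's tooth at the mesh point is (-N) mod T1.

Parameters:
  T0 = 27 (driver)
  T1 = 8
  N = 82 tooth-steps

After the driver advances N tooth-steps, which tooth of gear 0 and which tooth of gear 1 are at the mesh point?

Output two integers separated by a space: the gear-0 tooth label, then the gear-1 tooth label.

Gear 0 (driver, T0=27): tooth at mesh = N mod T0
  82 = 3 * 27 + 1, so 82 mod 27 = 1
  gear 0 tooth = 1
Gear 1 (driven, T1=8): tooth at mesh = (-N) mod T1
  82 = 10 * 8 + 2, so 82 mod 8 = 2
  (-82) mod 8 = (-2) mod 8 = 8 - 2 = 6
Mesh after 82 steps: gear-0 tooth 1 meets gear-1 tooth 6

Answer: 1 6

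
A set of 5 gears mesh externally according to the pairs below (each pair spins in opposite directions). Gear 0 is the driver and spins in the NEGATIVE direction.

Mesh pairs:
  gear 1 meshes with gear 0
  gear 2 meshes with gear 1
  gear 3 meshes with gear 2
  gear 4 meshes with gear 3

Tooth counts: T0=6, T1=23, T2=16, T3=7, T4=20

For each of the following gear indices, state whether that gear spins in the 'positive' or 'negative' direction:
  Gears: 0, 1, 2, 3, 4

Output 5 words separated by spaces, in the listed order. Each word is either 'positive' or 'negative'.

Answer: negative positive negative positive negative

Derivation:
Gear 0 (driver): negative (depth 0)
  gear 1: meshes with gear 0 -> depth 1 -> positive (opposite of gear 0)
  gear 2: meshes with gear 1 -> depth 2 -> negative (opposite of gear 1)
  gear 3: meshes with gear 2 -> depth 3 -> positive (opposite of gear 2)
  gear 4: meshes with gear 3 -> depth 4 -> negative (opposite of gear 3)
Queried indices 0, 1, 2, 3, 4 -> negative, positive, negative, positive, negative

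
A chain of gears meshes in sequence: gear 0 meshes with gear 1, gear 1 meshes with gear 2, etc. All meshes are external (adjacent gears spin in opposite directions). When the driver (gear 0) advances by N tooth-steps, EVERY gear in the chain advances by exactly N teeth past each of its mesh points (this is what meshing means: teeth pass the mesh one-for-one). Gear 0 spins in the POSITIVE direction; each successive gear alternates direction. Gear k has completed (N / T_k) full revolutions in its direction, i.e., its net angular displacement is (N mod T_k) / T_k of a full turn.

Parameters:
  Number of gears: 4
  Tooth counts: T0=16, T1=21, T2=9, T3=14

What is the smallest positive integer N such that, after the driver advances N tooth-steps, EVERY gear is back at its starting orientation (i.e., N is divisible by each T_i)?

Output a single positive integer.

Answer: 1008

Derivation:
Gear k returns to start when N is a multiple of T_k.
All gears at start simultaneously when N is a common multiple of [16, 21, 9, 14]; the smallest such N is lcm(16, 21, 9, 14).
Start: lcm = T0 = 16
Fold in T1=21: gcd(16, 21) = 1; lcm(16, 21) = 16 * 21 / 1 = 336 / 1 = 336
Fold in T2=9: gcd(336, 9) = 3; lcm(336, 9) = 336 * 9 / 3 = 3024 / 3 = 1008
Fold in T3=14: gcd(1008, 14) = 14; lcm(1008, 14) = 1008 * 14 / 14 = 14112 / 14 = 1008
Full cycle length = 1008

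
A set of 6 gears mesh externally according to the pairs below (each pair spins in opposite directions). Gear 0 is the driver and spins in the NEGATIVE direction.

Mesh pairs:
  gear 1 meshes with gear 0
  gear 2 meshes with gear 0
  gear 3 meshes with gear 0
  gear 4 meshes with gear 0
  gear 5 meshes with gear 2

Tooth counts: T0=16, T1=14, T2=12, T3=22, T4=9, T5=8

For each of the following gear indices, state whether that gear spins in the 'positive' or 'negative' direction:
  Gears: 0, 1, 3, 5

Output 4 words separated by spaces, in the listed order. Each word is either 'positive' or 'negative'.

Answer: negative positive positive negative

Derivation:
Gear 0 (driver): negative (depth 0)
  gear 1: meshes with gear 0 -> depth 1 -> positive (opposite of gear 0)
  gear 2: meshes with gear 0 -> depth 1 -> positive (opposite of gear 0)
  gear 3: meshes with gear 0 -> depth 1 -> positive (opposite of gear 0)
  gear 4: meshes with gear 0 -> depth 1 -> positive (opposite of gear 0)
  gear 5: meshes with gear 2 -> depth 2 -> negative (opposite of gear 2)
Queried indices 0, 1, 3, 5 -> negative, positive, positive, negative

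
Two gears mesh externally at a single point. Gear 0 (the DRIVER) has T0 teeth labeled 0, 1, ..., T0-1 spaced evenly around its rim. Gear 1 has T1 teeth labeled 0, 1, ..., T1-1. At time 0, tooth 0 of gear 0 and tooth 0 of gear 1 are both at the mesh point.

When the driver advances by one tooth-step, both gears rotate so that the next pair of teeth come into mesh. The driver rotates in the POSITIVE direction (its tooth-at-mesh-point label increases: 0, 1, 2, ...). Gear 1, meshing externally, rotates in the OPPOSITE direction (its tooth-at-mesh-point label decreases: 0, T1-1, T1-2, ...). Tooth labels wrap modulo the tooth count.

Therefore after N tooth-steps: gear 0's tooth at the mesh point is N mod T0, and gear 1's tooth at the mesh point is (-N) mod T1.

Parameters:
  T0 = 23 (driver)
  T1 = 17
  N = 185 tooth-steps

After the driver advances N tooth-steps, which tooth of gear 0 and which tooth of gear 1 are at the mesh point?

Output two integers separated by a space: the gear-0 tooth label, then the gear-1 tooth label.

Answer: 1 2

Derivation:
Gear 0 (driver, T0=23): tooth at mesh = N mod T0
  185 = 8 * 23 + 1, so 185 mod 23 = 1
  gear 0 tooth = 1
Gear 1 (driven, T1=17): tooth at mesh = (-N) mod T1
  185 = 10 * 17 + 15, so 185 mod 17 = 15
  (-185) mod 17 = (-15) mod 17 = 17 - 15 = 2
Mesh after 185 steps: gear-0 tooth 1 meets gear-1 tooth 2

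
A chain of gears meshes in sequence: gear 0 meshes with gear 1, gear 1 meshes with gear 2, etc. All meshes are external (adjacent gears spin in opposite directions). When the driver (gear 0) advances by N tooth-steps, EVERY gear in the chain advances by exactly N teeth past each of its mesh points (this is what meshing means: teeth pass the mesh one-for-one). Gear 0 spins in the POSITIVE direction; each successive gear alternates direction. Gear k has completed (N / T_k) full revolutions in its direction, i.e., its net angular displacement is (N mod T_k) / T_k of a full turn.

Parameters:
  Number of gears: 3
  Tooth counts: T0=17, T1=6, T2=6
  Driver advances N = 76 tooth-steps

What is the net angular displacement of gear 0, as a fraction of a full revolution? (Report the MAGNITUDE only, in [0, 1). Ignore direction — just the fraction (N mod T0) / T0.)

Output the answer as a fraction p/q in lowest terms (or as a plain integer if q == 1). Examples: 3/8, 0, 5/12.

Chain of 3 gears, tooth counts: [17, 6, 6]
  gear 0: T0=17, direction=positive, advance = 76 mod 17 = 8 teeth = 8/17 turn
  gear 1: T1=6, direction=negative, advance = 76 mod 6 = 4 teeth = 4/6 turn
  gear 2: T2=6, direction=positive, advance = 76 mod 6 = 4 teeth = 4/6 turn
Gear 0: 76 mod 17 = 8
Fraction = 8 / 17 = 8/17 (gcd(8,17)=1) = 8/17

Answer: 8/17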